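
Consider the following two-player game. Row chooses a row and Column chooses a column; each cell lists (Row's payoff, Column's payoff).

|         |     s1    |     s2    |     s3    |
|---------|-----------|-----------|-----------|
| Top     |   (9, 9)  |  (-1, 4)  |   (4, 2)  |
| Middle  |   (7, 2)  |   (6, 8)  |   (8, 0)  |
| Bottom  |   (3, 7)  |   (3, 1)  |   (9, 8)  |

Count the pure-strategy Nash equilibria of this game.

3

(Top, s1): Row gets 9 (best alternative 7); Column gets 9 (best alternative 4). Neither deviates — NE.
(Middle, s2): Row gets 6 (best alternative 3); Column gets 8 (best alternative 2). Neither deviates — NE.
(Bottom, s3): Row gets 9 (best alternative 8); Column gets 8 (best alternative 7). Neither deviates — NE.
(Bottom, s2) is not a NE: Row would switch to Middle (6 > 3).
No other cell survives both best-response checks, so there are 3 pure NE.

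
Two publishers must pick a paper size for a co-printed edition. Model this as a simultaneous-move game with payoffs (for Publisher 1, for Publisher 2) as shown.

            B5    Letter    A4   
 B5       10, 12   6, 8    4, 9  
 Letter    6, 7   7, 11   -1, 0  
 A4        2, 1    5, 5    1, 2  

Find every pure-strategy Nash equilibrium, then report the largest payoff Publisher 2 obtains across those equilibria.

12

Both B5 is a pure NE (Publisher 1: 10 ≥ 6; Publisher 2: 12 ≥ 9). Publisher 2 gets 12.
Both Letter is a pure NE (Publisher 1: 7 ≥ 6; Publisher 2: 11 ≥ 7). Publisher 2 gets 11.
Every other cell has a profitable deviation for at least one player. Highest of {12, 11} is 12.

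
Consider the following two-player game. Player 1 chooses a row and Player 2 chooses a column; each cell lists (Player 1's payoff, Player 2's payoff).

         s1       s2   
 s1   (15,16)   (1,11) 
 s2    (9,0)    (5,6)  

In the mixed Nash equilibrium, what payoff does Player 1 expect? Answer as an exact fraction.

33/5

Player 2 mixes with probability q on s1, chosen so Player 1 is indifferent: 15q + 1(1−q) = 9q + 5(1−q) gives q = 2/5.
Player 1's expected payoff (from either row, since indifferent) is 15·2/5 + 1·3/5 = 33/5.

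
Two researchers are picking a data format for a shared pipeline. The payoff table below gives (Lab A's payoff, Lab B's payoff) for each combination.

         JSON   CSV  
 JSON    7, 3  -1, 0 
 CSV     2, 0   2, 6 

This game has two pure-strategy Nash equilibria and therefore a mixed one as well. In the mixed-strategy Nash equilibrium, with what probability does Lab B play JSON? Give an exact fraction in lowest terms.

3/8

Lab B's mix q on JSON must make Lab A indifferent between JSON and CSV.
Lab A's payoff from JSON: 7q + (-1)(1−q). From CSV: 2q + 2(1−q).
Set equal: 5q = 3(1−q) → q = 3/8.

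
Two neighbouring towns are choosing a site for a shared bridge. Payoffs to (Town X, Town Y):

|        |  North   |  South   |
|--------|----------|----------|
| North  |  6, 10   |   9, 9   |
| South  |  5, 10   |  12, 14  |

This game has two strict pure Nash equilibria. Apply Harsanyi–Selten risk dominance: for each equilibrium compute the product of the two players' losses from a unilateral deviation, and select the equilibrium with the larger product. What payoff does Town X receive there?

12

At both North: Town X loses 6 − 5 = 1 by deviating; Town Y loses 10 − 9 = 1. Product = 1·1 = 1.
At both South: Town X loses 12 − 9 = 3 by deviating; Town Y loses 14 − 10 = 4. Product = 3·4 = 12.
12 > 1, so both South is risk-dominant. Town X's payoff there is 12.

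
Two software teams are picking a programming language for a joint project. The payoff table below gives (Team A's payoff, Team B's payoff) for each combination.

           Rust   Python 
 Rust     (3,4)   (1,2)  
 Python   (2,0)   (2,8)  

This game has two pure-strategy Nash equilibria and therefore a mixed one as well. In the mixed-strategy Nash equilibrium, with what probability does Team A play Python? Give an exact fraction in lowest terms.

1/5

Team A's mix p on Rust must make Team B indifferent between Rust and Python.
Team B's payoff from Rust: 4p + 0(1−p). From Python: 2p + 8(1−p).
Set equal: 2p = 8(1−p) → p = 8/10 = 4/5.
Probability on Python is 1 − 4/5 = 1/5.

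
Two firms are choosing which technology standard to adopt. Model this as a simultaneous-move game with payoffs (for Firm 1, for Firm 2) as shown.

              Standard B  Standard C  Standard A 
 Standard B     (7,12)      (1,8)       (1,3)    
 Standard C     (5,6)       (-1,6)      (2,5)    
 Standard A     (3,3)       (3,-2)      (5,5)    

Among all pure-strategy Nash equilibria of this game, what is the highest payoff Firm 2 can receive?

12

Both Standard B is a pure NE (Firm 1: 7 ≥ 5; Firm 2: 12 ≥ 8). Firm 2 gets 12.
Both Standard A is a pure NE (Firm 1: 5 ≥ 2; Firm 2: 5 ≥ 3). Firm 2 gets 5.
Every other cell has a profitable deviation for at least one player. Highest of {12, 5} is 12.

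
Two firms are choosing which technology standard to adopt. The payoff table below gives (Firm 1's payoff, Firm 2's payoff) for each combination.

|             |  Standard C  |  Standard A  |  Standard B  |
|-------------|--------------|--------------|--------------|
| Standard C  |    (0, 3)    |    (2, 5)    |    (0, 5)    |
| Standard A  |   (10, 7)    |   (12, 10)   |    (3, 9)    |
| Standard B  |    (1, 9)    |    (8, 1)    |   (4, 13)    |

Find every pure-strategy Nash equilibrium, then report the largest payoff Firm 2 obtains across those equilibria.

Both Standard A is a pure NE (Firm 1: 12 ≥ 8; Firm 2: 10 ≥ 9). Firm 2 gets 10.
Both Standard B is a pure NE (Firm 1: 4 ≥ 3; Firm 2: 13 ≥ 9). Firm 2 gets 13.
Every other cell has a profitable deviation for at least one player. Highest of {10, 13} is 13.

13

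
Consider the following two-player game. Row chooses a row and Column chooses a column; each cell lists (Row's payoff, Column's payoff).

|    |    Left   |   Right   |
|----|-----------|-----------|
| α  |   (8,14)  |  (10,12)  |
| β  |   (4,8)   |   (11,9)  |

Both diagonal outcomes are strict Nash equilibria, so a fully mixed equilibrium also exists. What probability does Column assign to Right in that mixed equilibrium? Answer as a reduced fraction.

Column's mix q on Left must make Row indifferent between α and β.
Row's payoff from α: 8q + 10(1−q). From β: 4q + 11(1−q).
Set equal: 4q = 1(1−q) → q = 1/5.
Probability on Right is 1 − 1/5 = 4/5.

4/5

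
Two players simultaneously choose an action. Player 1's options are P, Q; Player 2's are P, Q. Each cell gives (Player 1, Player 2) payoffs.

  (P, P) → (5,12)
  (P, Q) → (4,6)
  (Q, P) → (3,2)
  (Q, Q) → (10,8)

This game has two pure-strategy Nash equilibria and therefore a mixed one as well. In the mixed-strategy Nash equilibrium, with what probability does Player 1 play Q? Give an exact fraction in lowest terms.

Player 1's mix p on P must make Player 2 indifferent between P and Q.
Player 2's payoff from P: 12p + 2(1−p). From Q: 6p + 8(1−p).
Set equal: 6p = 6(1−p) → p = 6/12 = 1/2.
Probability on Q is 1 − 1/2 = 1/2.

1/2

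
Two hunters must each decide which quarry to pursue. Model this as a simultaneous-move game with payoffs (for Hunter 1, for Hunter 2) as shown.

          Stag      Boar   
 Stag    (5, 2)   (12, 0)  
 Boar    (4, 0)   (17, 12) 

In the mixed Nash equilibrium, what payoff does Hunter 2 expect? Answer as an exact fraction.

12/7

Hunter 1 mixes with probability p on Stag, chosen so Hunter 2 is indifferent: 2p + 0(1−p) = 0p + 12(1−p) gives p = 6/7.
Hunter 2's expected payoff is 2·6/7 + 0·1/7 = 12/7.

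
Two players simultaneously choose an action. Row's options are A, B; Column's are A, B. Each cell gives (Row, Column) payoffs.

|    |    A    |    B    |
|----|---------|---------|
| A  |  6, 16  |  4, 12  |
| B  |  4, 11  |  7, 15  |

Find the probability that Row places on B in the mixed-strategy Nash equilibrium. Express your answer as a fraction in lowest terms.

Row's mix p on A must make Column indifferent between A and B.
Column's payoff from A: 16p + 11(1−p). From B: 12p + 15(1−p).
Set equal: 4p = 4(1−p) → p = 4/8 = 1/2.
Probability on B is 1 − 1/2 = 1/2.

1/2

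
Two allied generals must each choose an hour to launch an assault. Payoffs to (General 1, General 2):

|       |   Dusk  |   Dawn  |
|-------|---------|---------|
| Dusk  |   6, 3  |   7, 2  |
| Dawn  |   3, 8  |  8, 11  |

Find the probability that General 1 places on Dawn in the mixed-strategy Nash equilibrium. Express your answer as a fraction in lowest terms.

1/4

General 1's mix p on Dusk must make General 2 indifferent between Dusk and Dawn.
General 2's payoff from Dusk: 3p + 8(1−p). From Dawn: 2p + 11(1−p).
Set equal: 1p = 3(1−p) → p = 3/4.
Probability on Dawn is 1 − 3/4 = 1/4.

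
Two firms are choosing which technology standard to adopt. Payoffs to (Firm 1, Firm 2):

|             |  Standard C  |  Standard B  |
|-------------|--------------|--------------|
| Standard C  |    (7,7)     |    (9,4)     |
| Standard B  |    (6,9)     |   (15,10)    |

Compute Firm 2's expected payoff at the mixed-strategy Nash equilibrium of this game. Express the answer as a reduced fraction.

17/2

Firm 1 mixes with probability p on Standard C, chosen so Firm 2 is indifferent: 7p + 9(1−p) = 4p + 10(1−p) gives p = 1/4.
Firm 2's expected payoff is 7·1/4 + 9·3/4 = 17/2.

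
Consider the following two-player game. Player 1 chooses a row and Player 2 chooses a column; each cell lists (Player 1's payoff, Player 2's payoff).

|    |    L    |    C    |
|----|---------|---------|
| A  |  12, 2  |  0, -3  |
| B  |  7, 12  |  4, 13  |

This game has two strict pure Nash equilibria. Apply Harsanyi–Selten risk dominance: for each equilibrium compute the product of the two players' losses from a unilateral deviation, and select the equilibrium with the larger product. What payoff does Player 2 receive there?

2

At (A, L): Player 1 loses 12 − 7 = 5 by deviating; Player 2 loses 2 − (-3) = 5. Product = 5·5 = 25.
At (B, C): Player 1 loses 4 − 0 = 4 by deviating; Player 2 loses 13 − 12 = 1. Product = 4·1 = 4.
25 > 4, so (A, L) is risk-dominant. Player 2's payoff there is 2.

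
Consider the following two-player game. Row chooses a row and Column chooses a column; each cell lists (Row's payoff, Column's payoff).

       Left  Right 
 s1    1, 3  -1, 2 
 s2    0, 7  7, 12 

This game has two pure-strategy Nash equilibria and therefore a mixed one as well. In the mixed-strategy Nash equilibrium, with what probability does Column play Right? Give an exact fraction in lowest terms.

1/9

Column's mix q on Left must make Row indifferent between s1 and s2.
Row's payoff from s1: 1q + (-1)(1−q). From s2: 0q + 7(1−q).
Set equal: 1q = 8(1−q) → q = 8/9.
Probability on Right is 1 − 8/9 = 1/9.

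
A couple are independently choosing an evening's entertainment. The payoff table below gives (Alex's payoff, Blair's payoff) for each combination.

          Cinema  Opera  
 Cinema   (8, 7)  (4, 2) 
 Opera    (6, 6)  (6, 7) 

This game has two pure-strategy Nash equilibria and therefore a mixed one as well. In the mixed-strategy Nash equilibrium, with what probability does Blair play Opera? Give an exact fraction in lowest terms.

Blair's mix q on Cinema must make Alex indifferent between Cinema and Opera.
Alex's payoff from Cinema: 8q + 4(1−q). From Opera: 6q + 6(1−q).
Set equal: 2q = 2(1−q) → q = 2/4 = 1/2.
Probability on Opera is 1 − 1/2 = 1/2.

1/2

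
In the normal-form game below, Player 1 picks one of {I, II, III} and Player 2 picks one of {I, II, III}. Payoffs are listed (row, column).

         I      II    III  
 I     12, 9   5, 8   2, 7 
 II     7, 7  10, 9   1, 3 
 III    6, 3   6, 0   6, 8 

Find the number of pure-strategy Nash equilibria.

Both I: Player 1 gets 12 (best alternative 7); Player 2 gets 9 (best alternative 8). Neither deviates — NE.
Both II: Player 1 gets 10 (best alternative 6); Player 2 gets 9 (best alternative 7). Neither deviates — NE.
Both III: Player 1 gets 6 (best alternative 2); Player 2 gets 8 (best alternative 3). Neither deviates — NE.
(III, II) is not a NE: Player 1 would switch to II (10 > 6).
No other cell survives both best-response checks, so there are 3 pure NE.

3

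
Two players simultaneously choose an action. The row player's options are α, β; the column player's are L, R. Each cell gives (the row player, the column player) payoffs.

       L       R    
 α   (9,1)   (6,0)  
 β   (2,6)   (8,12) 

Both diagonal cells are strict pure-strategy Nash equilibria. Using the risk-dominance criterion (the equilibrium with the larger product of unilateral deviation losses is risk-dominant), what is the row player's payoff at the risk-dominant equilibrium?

8

At (α, L): the row player loses 9 − 2 = 7 by deviating; the column player loses 1 − 0 = 1. Product = 7·1 = 7.
At (β, R): the row player loses 8 − 6 = 2 by deviating; the column player loses 12 − 6 = 6. Product = 2·6 = 12.
12 > 7, so (β, R) is risk-dominant. The row player's payoff there is 8.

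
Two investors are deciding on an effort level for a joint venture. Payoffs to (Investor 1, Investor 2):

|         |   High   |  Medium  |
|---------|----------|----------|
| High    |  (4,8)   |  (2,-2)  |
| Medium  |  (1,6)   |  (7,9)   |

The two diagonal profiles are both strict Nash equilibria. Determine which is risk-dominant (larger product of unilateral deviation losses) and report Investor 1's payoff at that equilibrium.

At both High: Investor 1 loses 4 − 1 = 3 by deviating; Investor 2 loses 8 − (-2) = 10. Product = 3·10 = 30.
At both Medium: Investor 1 loses 7 − 2 = 5 by deviating; Investor 2 loses 9 − 6 = 3. Product = 5·3 = 15.
30 > 15, so both High is risk-dominant. Investor 1's payoff there is 4.

4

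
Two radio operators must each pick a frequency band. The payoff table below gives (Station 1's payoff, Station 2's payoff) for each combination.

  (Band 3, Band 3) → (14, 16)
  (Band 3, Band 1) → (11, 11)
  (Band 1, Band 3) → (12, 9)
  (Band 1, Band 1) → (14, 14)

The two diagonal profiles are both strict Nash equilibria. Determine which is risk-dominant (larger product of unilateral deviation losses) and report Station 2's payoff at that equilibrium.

At both Band 3: Station 1 loses 14 − 12 = 2 by deviating; Station 2 loses 16 − 11 = 5. Product = 2·5 = 10.
At both Band 1: Station 1 loses 14 − 11 = 3 by deviating; Station 2 loses 14 − 9 = 5. Product = 3·5 = 15.
15 > 10, so both Band 1 is risk-dominant. Station 2's payoff there is 14.

14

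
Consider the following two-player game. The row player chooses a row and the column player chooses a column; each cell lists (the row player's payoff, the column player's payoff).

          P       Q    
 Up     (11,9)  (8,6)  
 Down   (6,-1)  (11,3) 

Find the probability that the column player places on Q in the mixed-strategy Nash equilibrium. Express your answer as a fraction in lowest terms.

5/8

The column player's mix q on P must make the row player indifferent between Up and Down.
The row player's payoff from Up: 11q + 8(1−q). From Down: 6q + 11(1−q).
Set equal: 5q = 3(1−q) → q = 3/8.
Probability on Q is 1 − 3/8 = 5/8.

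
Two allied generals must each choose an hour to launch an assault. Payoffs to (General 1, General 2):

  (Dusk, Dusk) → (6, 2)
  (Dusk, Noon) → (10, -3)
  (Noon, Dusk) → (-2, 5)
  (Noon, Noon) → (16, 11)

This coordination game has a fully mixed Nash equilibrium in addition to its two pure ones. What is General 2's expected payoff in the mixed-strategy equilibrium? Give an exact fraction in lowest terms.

General 1 mixes with probability p on Dusk, chosen so General 2 is indifferent: 2p + 5(1−p) = (-3)p + 11(1−p) gives p = 6/11.
General 2's expected payoff is 2·6/11 + 5·5/11 = 37/11.

37/11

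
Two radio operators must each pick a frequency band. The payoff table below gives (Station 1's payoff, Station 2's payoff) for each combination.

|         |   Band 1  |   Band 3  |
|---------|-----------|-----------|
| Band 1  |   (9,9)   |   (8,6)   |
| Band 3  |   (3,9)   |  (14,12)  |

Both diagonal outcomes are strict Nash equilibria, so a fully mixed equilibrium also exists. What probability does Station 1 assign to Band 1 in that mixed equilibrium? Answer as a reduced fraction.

1/2

Station 1's mix p on Band 1 must make Station 2 indifferent between Band 1 and Band 3.
Station 2's payoff from Band 1: 9p + 9(1−p). From Band 3: 6p + 12(1−p).
Set equal: 3p = 3(1−p) → p = 3/6 = 1/2.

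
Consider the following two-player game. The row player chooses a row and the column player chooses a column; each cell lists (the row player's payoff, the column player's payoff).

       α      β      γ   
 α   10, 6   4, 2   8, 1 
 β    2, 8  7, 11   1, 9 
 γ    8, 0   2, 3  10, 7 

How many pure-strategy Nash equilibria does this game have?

Both α: the row player gets 10 (best alternative 8); the column player gets 6 (best alternative 2). Neither deviates — NE.
Both β: the row player gets 7 (best alternative 4); the column player gets 11 (best alternative 9). Neither deviates — NE.
Both γ: the row player gets 10 (best alternative 8); the column player gets 7 (best alternative 3). Neither deviates — NE.
(γ, β) is not a NE: the row player would switch to β (7 > 2).
No other cell survives both best-response checks, so there are 3 pure NE.

3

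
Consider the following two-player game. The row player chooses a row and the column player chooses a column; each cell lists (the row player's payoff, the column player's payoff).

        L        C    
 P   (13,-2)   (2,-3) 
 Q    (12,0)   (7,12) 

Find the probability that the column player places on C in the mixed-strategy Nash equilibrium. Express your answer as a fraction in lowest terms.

1/6

The column player's mix q on L must make the row player indifferent between P and Q.
The row player's payoff from P: 13q + 2(1−q). From Q: 12q + 7(1−q).
Set equal: 1q = 5(1−q) → q = 5/6.
Probability on C is 1 − 5/6 = 1/6.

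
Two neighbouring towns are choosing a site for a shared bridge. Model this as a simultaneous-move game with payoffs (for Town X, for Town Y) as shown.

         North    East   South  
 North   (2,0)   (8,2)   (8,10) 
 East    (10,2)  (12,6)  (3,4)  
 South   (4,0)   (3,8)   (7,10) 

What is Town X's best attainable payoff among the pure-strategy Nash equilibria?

(North, South) is a pure NE (Town X: 8 ≥ 7; Town Y: 10 ≥ 2). Town X gets 8.
Both East is a pure NE (Town X: 12 ≥ 8; Town Y: 6 ≥ 4). Town X gets 12.
Every other cell has a profitable deviation for at least one player. Highest of {8, 12} is 12.

12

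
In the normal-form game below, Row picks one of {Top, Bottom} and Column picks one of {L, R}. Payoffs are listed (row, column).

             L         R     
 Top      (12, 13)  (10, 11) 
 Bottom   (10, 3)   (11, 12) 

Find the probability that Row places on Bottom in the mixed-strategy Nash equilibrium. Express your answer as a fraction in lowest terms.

Row's mix p on Top must make Column indifferent between L and R.
Column's payoff from L: 13p + 3(1−p). From R: 11p + 12(1−p).
Set equal: 2p = 9(1−p) → p = 9/11.
Probability on Bottom is 1 − 9/11 = 2/11.

2/11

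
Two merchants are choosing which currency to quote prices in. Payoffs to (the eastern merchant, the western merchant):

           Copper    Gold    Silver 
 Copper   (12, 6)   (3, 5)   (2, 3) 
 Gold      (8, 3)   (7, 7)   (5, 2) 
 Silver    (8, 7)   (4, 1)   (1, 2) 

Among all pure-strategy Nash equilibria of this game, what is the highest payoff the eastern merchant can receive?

12

Both Copper is a pure NE (the eastern merchant: 12 ≥ 8; the western merchant: 6 ≥ 5). The eastern merchant gets 12.
Both Gold is a pure NE (the eastern merchant: 7 ≥ 4; the western merchant: 7 ≥ 3). The eastern merchant gets 7.
Every other cell has a profitable deviation for at least one player. Highest of {12, 7} is 12.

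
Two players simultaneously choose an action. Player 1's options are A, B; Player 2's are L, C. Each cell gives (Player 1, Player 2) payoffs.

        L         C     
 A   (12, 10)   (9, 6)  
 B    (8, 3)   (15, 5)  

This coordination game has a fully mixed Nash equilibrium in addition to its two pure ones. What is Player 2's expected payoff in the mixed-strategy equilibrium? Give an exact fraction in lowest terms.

16/3

Player 1 mixes with probability p on A, chosen so Player 2 is indifferent: 10p + 3(1−p) = 6p + 5(1−p) gives p = 1/3.
Player 2's expected payoff is 10·1/3 + 3·2/3 = 16/3.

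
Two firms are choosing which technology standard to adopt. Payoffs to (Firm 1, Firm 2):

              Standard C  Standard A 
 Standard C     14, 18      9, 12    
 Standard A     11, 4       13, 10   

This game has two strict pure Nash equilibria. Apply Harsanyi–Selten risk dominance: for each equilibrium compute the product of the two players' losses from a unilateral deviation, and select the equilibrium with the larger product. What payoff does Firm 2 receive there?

At both Standard C: Firm 1 loses 14 − 11 = 3 by deviating; Firm 2 loses 18 − 12 = 6. Product = 3·6 = 18.
At both Standard A: Firm 1 loses 13 − 9 = 4 by deviating; Firm 2 loses 10 − 4 = 6. Product = 4·6 = 24.
24 > 18, so both Standard A is risk-dominant. Firm 2's payoff there is 10.

10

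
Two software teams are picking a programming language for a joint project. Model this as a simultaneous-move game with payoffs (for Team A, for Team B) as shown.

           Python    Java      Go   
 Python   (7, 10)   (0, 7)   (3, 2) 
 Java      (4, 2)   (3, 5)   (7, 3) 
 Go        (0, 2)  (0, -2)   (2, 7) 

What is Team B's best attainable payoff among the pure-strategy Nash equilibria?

10

Both Python is a pure NE (Team A: 7 ≥ 4; Team B: 10 ≥ 7). Team B gets 10.
Both Java is a pure NE (Team A: 3 ≥ 0; Team B: 5 ≥ 3). Team B gets 5.
Every other cell has a profitable deviation for at least one player. Highest of {10, 5} is 10.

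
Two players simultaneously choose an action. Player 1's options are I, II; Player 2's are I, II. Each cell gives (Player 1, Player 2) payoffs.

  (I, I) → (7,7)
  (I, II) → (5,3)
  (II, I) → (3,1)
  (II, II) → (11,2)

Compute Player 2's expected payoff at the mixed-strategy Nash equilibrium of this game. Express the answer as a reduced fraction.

11/5

Player 1 mixes with probability p on I, chosen so Player 2 is indifferent: 7p + 1(1−p) = 3p + 2(1−p) gives p = 1/5.
Player 2's expected payoff is 7·1/5 + 1·4/5 = 11/5.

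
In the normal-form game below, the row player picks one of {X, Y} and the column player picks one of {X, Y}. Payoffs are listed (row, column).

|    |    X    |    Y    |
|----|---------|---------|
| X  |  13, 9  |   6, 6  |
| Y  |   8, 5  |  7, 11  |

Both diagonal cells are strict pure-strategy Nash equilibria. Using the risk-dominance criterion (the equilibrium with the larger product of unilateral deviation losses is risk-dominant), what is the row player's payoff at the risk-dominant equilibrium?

At both X: the row player loses 13 − 8 = 5 by deviating; the column player loses 9 − 6 = 3. Product = 5·3 = 15.
At both Y: the row player loses 7 − 6 = 1 by deviating; the column player loses 11 − 5 = 6. Product = 1·6 = 6.
15 > 6, so both X is risk-dominant. The row player's payoff there is 13.

13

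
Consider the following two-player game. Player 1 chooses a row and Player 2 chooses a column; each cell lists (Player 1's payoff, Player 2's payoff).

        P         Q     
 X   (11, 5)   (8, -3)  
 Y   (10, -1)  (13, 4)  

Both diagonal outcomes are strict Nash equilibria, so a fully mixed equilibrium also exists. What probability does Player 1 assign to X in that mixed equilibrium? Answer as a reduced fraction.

Player 1's mix p on X must make Player 2 indifferent between P and Q.
Player 2's payoff from P: 5p + (-1)(1−p). From Q: (-3)p + 4(1−p).
Set equal: 8p = 5(1−p) → p = 5/13.

5/13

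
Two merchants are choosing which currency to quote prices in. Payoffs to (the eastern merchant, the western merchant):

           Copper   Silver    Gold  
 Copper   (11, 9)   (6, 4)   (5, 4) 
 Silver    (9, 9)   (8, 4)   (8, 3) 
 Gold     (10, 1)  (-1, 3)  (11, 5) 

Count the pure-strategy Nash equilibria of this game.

2

Both Copper: the eastern merchant gets 11 (best alternative 10); the western merchant gets 9 (best alternative 4). Neither deviates — NE.
Both Gold: the eastern merchant gets 11 (best alternative 8); the western merchant gets 5 (best alternative 3). Neither deviates — NE.
Both Silver is not a NE: the western merchant would switch to Copper (9 > 4).
No other cell survives both best-response checks, so there are 2 pure NE.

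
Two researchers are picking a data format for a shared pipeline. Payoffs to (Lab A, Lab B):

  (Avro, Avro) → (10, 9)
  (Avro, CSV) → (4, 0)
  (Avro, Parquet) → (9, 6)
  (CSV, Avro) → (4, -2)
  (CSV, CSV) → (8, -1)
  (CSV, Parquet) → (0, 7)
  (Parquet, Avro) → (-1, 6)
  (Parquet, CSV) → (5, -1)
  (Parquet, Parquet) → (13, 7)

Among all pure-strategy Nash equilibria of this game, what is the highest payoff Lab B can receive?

Both Avro is a pure NE (Lab A: 10 ≥ 4; Lab B: 9 ≥ 6). Lab B gets 9.
Both Parquet is a pure NE (Lab A: 13 ≥ 9; Lab B: 7 ≥ 6). Lab B gets 7.
Every other cell has a profitable deviation for at least one player. Highest of {9, 7} is 9.

9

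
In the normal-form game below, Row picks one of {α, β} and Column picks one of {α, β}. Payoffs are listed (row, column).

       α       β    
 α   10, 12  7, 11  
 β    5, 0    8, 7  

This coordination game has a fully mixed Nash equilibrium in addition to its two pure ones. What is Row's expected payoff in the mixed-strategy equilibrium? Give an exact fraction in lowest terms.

15/2

Column mixes with probability q on α, chosen so Row is indifferent: 10q + 7(1−q) = 5q + 8(1−q) gives q = 1/6.
Row's expected payoff (from either row, since indifferent) is 10·1/6 + 7·5/6 = 15/2.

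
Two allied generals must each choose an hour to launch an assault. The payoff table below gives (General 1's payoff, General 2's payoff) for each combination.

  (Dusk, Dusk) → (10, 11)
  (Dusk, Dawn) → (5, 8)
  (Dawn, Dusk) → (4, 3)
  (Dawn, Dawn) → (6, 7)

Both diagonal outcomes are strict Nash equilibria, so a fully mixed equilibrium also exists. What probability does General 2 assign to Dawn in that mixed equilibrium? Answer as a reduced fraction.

General 2's mix q on Dusk must make General 1 indifferent between Dusk and Dawn.
General 1's payoff from Dusk: 10q + 5(1−q). From Dawn: 4q + 6(1−q).
Set equal: 6q = 1(1−q) → q = 1/7.
Probability on Dawn is 1 − 1/7 = 6/7.

6/7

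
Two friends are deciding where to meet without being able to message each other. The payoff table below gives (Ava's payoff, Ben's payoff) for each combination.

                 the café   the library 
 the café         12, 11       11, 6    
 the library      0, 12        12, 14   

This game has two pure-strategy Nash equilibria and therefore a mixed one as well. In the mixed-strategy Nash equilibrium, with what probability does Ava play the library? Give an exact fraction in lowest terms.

Ava's mix p on the café must make Ben indifferent between the café and the library.
Ben's payoff from the café: 11p + 12(1−p). From the library: 6p + 14(1−p).
Set equal: 5p = 2(1−p) → p = 2/7.
Probability on the library is 1 − 2/7 = 5/7.

5/7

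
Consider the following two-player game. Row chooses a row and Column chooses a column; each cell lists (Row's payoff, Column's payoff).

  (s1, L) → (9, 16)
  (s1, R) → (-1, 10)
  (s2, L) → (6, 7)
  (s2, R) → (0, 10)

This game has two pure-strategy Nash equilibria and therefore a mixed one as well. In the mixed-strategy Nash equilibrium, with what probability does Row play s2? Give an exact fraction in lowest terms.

Row's mix p on s1 must make Column indifferent between L and R.
Column's payoff from L: 16p + 7(1−p). From R: 10p + 10(1−p).
Set equal: 6p = 3(1−p) → p = 3/9 = 1/3.
Probability on s2 is 1 − 1/3 = 2/3.

2/3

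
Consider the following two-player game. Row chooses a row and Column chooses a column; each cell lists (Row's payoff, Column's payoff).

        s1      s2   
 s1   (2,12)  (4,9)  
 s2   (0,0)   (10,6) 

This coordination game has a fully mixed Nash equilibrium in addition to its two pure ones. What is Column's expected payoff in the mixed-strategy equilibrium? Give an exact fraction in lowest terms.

8

Row mixes with probability p on s1, chosen so Column is indifferent: 12p + 0(1−p) = 9p + 6(1−p) gives p = 2/3.
Column's expected payoff is 12·2/3 + 0·1/3 = 8.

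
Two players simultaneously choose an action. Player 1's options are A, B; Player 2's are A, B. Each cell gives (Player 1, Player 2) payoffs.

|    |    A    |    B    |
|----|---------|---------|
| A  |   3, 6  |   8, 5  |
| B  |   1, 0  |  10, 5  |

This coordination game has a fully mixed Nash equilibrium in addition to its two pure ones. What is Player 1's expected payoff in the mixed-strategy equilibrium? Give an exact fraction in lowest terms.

Player 2 mixes with probability q on A, chosen so Player 1 is indifferent: 3q + 8(1−q) = 1q + 10(1−q) gives q = 1/2.
Player 1's expected payoff (from either row, since indifferent) is 3·1/2 + 8·1/2 = 11/2.

11/2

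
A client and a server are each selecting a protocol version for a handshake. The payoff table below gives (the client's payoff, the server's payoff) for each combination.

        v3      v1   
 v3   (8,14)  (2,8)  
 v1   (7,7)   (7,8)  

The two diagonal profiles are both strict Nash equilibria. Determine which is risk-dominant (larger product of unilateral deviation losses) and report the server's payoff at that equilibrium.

14

At both v3: the client loses 8 − 7 = 1 by deviating; the server loses 14 − 8 = 6. Product = 1·6 = 6.
At both v1: the client loses 7 − 2 = 5 by deviating; the server loses 8 − 7 = 1. Product = 5·1 = 5.
6 > 5, so both v3 is risk-dominant. The server's payoff there is 14.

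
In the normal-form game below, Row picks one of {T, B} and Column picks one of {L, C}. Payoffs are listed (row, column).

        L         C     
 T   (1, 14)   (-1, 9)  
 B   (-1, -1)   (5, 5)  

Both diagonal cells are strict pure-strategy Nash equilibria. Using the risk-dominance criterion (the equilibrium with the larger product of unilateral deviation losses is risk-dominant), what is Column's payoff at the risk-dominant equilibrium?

At (T, L): Row loses 1 − (-1) = 2 by deviating; Column loses 14 − 9 = 5. Product = 2·5 = 10.
At (B, C): Row loses 5 − (-1) = 6 by deviating; Column loses 5 − (-1) = 6. Product = 6·6 = 36.
36 > 10, so (B, C) is risk-dominant. Column's payoff there is 5.

5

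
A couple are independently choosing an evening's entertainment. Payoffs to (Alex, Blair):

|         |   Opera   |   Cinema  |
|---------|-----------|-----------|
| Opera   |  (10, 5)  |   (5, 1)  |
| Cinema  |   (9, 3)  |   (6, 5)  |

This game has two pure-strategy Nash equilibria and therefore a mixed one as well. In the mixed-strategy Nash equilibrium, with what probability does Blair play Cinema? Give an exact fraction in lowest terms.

Blair's mix q on Opera must make Alex indifferent between Opera and Cinema.
Alex's payoff from Opera: 10q + 5(1−q). From Cinema: 9q + 6(1−q).
Set equal: 1q = 1(1−q) → q = 1/2.
Probability on Cinema is 1 − 1/2 = 1/2.

1/2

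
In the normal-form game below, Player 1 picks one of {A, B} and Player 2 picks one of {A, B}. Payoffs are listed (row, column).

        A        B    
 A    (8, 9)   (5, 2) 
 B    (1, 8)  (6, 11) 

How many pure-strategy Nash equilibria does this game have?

2

Both A: Player 1 gets 8 (best alternative 1); Player 2 gets 9 (best alternative 2). Neither deviates — NE.
Both B: Player 1 gets 6 (best alternative 5); Player 2 gets 11 (best alternative 8). Neither deviates — NE.
(B, A) is not a NE: Player 1 would switch to A (8 > 1).
No other cell survives both best-response checks, so there are 2 pure NE.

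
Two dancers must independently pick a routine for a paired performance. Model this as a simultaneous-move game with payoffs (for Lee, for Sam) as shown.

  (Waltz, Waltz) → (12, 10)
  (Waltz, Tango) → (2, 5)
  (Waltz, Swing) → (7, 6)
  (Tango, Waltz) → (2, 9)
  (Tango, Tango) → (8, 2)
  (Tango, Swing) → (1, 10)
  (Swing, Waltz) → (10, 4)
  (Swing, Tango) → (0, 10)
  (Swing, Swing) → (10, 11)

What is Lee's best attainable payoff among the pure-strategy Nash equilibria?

Both Waltz is a pure NE (Lee: 12 ≥ 10; Sam: 10 ≥ 6). Lee gets 12.
Both Swing is a pure NE (Lee: 10 ≥ 7; Sam: 11 ≥ 10). Lee gets 10.
Every other cell has a profitable deviation for at least one player. Highest of {12, 10} is 12.

12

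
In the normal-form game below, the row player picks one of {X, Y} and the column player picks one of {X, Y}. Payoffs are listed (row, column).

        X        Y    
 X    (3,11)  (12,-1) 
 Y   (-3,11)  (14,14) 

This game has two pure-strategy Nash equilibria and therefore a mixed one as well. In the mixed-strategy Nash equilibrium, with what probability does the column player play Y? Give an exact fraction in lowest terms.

The column player's mix q on X must make the row player indifferent between X and Y.
The row player's payoff from X: 3q + 12(1−q). From Y: (-3)q + 14(1−q).
Set equal: 6q = 2(1−q) → q = 2/8 = 1/4.
Probability on Y is 1 − 1/4 = 3/4.

3/4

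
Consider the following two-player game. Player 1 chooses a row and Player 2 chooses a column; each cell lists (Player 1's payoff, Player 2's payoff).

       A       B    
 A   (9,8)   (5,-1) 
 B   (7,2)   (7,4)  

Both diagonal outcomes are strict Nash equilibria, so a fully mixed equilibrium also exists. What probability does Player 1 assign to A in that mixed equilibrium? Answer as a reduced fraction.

2/11

Player 1's mix p on A must make Player 2 indifferent between A and B.
Player 2's payoff from A: 8p + 2(1−p). From B: (-1)p + 4(1−p).
Set equal: 9p = 2(1−p) → p = 2/11.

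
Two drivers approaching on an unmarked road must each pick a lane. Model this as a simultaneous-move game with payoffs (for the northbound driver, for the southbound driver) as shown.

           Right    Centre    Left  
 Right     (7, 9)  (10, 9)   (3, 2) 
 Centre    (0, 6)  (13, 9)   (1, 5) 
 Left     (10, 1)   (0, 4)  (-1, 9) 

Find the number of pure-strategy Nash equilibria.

Both Centre: the northbound driver gets 13 (best alternative 10); the southbound driver gets 9 (best alternative 6). Neither deviates — NE.
Both Right is not a NE: the northbound driver would switch to Left (10 > 7).
No other cell survives both best-response checks, so there is 1 pure NE.

1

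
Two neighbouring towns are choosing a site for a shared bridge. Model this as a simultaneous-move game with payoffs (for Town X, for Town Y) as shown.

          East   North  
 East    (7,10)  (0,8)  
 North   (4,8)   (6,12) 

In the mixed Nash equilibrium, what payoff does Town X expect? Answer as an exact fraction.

Town Y mixes with probability q on East, chosen so Town X is indifferent: 7q + 0(1−q) = 4q + 6(1−q) gives q = 2/3.
Town X's expected payoff (from either row, since indifferent) is 7·2/3 + 0·1/3 = 14/3.

14/3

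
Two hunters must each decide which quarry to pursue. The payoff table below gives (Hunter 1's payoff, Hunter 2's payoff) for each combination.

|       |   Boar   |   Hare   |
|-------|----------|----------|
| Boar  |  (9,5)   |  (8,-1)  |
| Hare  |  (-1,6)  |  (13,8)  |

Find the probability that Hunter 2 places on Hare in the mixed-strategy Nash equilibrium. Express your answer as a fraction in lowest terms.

2/3

Hunter 2's mix q on Boar must make Hunter 1 indifferent between Boar and Hare.
Hunter 1's payoff from Boar: 9q + 8(1−q). From Hare: (-1)q + 13(1−q).
Set equal: 10q = 5(1−q) → q = 5/15 = 1/3.
Probability on Hare is 1 − 1/3 = 2/3.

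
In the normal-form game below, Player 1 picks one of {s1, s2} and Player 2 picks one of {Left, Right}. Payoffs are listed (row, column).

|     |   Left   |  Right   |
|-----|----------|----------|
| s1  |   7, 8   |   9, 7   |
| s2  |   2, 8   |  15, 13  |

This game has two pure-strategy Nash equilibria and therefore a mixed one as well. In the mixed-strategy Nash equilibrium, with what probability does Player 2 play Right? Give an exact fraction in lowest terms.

Player 2's mix q on Left must make Player 1 indifferent between s1 and s2.
Player 1's payoff from s1: 7q + 9(1−q). From s2: 2q + 15(1−q).
Set equal: 5q = 6(1−q) → q = 6/11.
Probability on Right is 1 − 6/11 = 5/11.

5/11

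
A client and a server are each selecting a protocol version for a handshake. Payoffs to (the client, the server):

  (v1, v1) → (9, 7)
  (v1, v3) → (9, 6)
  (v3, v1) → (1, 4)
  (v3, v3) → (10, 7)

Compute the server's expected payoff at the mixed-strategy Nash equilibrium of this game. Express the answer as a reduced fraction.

25/4

The client mixes with probability p on v1, chosen so the server is indifferent: 7p + 4(1−p) = 6p + 7(1−p) gives p = 3/4.
The server's expected payoff is 7·3/4 + 4·1/4 = 25/4.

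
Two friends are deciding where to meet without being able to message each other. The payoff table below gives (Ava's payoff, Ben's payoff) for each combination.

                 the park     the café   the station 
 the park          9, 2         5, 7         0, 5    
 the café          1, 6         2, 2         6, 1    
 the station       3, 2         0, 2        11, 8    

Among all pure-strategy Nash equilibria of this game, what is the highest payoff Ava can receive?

11

(the park, the café) is a pure NE (Ava: 5 ≥ 2; Ben: 7 ≥ 5). Ava gets 5.
Both the station is a pure NE (Ava: 11 ≥ 6; Ben: 8 ≥ 2). Ava gets 11.
Every other cell has a profitable deviation for at least one player. Highest of {5, 11} is 11.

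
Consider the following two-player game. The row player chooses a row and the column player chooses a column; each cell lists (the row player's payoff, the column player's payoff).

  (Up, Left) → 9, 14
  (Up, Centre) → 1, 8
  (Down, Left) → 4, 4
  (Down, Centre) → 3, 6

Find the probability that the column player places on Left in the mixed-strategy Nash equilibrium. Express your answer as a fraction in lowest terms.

The column player's mix q on Left must make the row player indifferent between Up and Down.
The row player's payoff from Up: 9q + 1(1−q). From Down: 4q + 3(1−q).
Set equal: 5q = 2(1−q) → q = 2/7.

2/7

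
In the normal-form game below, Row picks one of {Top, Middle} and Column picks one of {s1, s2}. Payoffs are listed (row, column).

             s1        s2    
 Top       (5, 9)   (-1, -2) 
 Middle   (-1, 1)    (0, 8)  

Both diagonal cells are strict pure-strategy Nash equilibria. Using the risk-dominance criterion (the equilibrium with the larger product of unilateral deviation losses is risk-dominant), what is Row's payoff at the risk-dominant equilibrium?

At (Top, s1): Row loses 5 − (-1) = 6 by deviating; Column loses 9 − (-2) = 11. Product = 6·11 = 66.
At (Middle, s2): Row loses 0 − (-1) = 1 by deviating; Column loses 8 − 1 = 7. Product = 1·7 = 7.
66 > 7, so (Top, s1) is risk-dominant. Row's payoff there is 5.

5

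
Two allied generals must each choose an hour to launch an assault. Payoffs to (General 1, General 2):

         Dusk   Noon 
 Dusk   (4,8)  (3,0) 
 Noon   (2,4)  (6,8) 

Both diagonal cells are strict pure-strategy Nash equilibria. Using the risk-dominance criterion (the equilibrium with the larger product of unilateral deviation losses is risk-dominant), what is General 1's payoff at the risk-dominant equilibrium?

4

At both Dusk: General 1 loses 4 − 2 = 2 by deviating; General 2 loses 8 − 0 = 8. Product = 2·8 = 16.
At both Noon: General 1 loses 6 − 3 = 3 by deviating; General 2 loses 8 − 4 = 4. Product = 3·4 = 12.
16 > 12, so both Dusk is risk-dominant. General 1's payoff there is 4.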